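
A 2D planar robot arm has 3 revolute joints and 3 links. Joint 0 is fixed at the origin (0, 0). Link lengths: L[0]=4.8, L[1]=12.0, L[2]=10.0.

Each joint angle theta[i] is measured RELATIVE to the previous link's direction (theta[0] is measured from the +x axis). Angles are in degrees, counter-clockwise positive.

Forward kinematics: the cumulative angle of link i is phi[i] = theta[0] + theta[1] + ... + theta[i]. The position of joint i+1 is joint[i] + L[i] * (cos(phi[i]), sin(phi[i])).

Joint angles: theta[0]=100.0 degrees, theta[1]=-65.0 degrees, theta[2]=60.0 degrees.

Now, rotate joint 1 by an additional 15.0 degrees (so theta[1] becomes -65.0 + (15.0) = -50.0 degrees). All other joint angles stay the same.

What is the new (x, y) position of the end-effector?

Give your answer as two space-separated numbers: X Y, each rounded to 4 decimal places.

Answer: 3.4597 23.3165

Derivation:
joint[0] = (0.0000, 0.0000)  (base)
link 0: phi[0] = 100 = 100 deg
  cos(100 deg) = -0.1736, sin(100 deg) = 0.9848
  joint[1] = (0.0000, 0.0000) + 4.8 * (-0.1736, 0.9848) = (0.0000 + -0.8335, 0.0000 + 4.7271) = (-0.8335, 4.7271)
link 1: phi[1] = 100 + -50 = 50 deg
  cos(50 deg) = 0.6428, sin(50 deg) = 0.7660
  joint[2] = (-0.8335, 4.7271) + 12 * (0.6428, 0.7660) = (-0.8335 + 7.7135, 4.7271 + 9.1925) = (6.8799, 13.9196)
link 2: phi[2] = 100 + -50 + 60 = 110 deg
  cos(110 deg) = -0.3420, sin(110 deg) = 0.9397
  joint[3] = (6.8799, 13.9196) + 10 * (-0.3420, 0.9397) = (6.8799 + -3.4202, 13.9196 + 9.3969) = (3.4597, 23.3165)
End effector: (3.4597, 23.3165)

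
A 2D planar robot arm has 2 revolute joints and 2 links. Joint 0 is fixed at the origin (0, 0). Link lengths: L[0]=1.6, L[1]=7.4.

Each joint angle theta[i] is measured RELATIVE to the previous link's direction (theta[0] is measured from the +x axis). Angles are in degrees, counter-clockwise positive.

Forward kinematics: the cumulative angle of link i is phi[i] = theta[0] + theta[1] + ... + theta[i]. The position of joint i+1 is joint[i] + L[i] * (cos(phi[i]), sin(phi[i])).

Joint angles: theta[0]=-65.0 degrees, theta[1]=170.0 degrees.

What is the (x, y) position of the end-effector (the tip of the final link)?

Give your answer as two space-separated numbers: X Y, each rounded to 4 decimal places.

joint[0] = (0.0000, 0.0000)  (base)
link 0: phi[0] = -65 = -65 deg
  cos(-65 deg) = 0.4226, sin(-65 deg) = -0.9063
  joint[1] = (0.0000, 0.0000) + 1.6 * (0.4226, -0.9063) = (0.0000 + 0.6762, 0.0000 + -1.4501) = (0.6762, -1.4501)
link 1: phi[1] = -65 + 170 = 105 deg
  cos(105 deg) = -0.2588, sin(105 deg) = 0.9659
  joint[2] = (0.6762, -1.4501) + 7.4 * (-0.2588, 0.9659) = (0.6762 + -1.9153, -1.4501 + 7.1479) = (-1.2391, 5.6978)
End effector: (-1.2391, 5.6978)

Answer: -1.2391 5.6978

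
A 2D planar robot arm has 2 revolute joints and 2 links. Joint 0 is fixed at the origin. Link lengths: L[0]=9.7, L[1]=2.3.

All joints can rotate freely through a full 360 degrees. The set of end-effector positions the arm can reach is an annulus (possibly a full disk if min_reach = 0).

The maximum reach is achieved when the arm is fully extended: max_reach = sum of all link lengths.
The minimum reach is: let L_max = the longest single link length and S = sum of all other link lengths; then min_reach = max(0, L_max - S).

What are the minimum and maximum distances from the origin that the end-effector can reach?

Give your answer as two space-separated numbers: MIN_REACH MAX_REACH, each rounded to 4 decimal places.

Link lengths: [9.7, 2.3]
max_reach = 9.7 + 2.3 = 12
L_max = max([9.7, 2.3]) = 9.7
S (sum of others) = 12 - 9.7 = 2.3
min_reach = max(0, 9.7 - 2.3) = max(0, 7.4) = 7.4

Answer: 7.4000 12.0000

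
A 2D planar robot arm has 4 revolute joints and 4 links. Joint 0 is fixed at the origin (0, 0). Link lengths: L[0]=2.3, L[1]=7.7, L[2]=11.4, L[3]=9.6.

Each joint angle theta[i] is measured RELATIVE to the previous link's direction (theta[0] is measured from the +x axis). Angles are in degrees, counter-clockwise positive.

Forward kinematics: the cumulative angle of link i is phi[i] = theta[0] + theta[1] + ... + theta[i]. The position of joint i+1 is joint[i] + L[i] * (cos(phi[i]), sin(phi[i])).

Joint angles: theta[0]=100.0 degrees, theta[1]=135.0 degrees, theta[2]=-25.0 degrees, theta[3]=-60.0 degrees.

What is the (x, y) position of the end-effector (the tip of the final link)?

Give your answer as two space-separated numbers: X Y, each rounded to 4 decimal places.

Answer: -23.0025 -4.9424

Derivation:
joint[0] = (0.0000, 0.0000)  (base)
link 0: phi[0] = 100 = 100 deg
  cos(100 deg) = -0.1736, sin(100 deg) = 0.9848
  joint[1] = (0.0000, 0.0000) + 2.3 * (-0.1736, 0.9848) = (0.0000 + -0.3994, 0.0000 + 2.2651) = (-0.3994, 2.2651)
link 1: phi[1] = 100 + 135 = 235 deg
  cos(235 deg) = -0.5736, sin(235 deg) = -0.8192
  joint[2] = (-0.3994, 2.2651) + 7.7 * (-0.5736, -0.8192) = (-0.3994 + -4.4165, 2.2651 + -6.3075) = (-4.8159, -4.0424)
link 2: phi[2] = 100 + 135 + -25 = 210 deg
  cos(210 deg) = -0.8660, sin(210 deg) = -0.5000
  joint[3] = (-4.8159, -4.0424) + 11.4 * (-0.8660, -0.5000) = (-4.8159 + -9.8727, -4.0424 + -5.7000) = (-14.6886, -9.7424)
link 3: phi[3] = 100 + 135 + -25 + -60 = 150 deg
  cos(150 deg) = -0.8660, sin(150 deg) = 0.5000
  joint[4] = (-14.6886, -9.7424) + 9.6 * (-0.8660, 0.5000) = (-14.6886 + -8.3138, -9.7424 + 4.8000) = (-23.0025, -4.9424)
End effector: (-23.0025, -4.9424)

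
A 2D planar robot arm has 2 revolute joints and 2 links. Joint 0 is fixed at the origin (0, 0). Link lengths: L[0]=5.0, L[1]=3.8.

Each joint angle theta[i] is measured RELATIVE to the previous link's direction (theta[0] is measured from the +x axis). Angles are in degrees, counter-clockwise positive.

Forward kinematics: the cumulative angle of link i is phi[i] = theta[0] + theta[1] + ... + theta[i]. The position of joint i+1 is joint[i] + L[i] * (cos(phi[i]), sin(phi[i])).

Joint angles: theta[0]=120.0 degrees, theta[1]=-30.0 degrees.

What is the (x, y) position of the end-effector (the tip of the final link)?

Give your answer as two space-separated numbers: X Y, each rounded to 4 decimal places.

Answer: -2.5000 8.1301

Derivation:
joint[0] = (0.0000, 0.0000)  (base)
link 0: phi[0] = 120 = 120 deg
  cos(120 deg) = -0.5000, sin(120 deg) = 0.8660
  joint[1] = (0.0000, 0.0000) + 5 * (-0.5000, 0.8660) = (0.0000 + -2.5000, 0.0000 + 4.3301) = (-2.5000, 4.3301)
link 1: phi[1] = 120 + -30 = 90 deg
  cos(90 deg) = 0.0000, sin(90 deg) = 1.0000
  joint[2] = (-2.5000, 4.3301) + 3.8 * (0.0000, 1.0000) = (-2.5000 + 0.0000, 4.3301 + 3.8000) = (-2.5000, 8.1301)
End effector: (-2.5000, 8.1301)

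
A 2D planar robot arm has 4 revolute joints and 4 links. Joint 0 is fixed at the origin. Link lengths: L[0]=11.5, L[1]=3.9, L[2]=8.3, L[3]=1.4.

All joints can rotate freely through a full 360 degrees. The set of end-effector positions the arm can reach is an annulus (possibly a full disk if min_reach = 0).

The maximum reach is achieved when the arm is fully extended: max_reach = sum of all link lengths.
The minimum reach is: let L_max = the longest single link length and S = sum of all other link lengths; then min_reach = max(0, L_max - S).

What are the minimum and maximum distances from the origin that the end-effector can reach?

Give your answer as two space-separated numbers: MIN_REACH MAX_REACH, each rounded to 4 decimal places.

Link lengths: [11.5, 3.9, 8.3, 1.4]
max_reach = 11.5 + 3.9 + 8.3 + 1.4 = 25.1
L_max = max([11.5, 3.9, 8.3, 1.4]) = 11.5
S (sum of others) = 25.1 - 11.5 = 13.6
min_reach = max(0, 11.5 - 13.6) = max(0, -2.1) = 0

Answer: 0.0000 25.1000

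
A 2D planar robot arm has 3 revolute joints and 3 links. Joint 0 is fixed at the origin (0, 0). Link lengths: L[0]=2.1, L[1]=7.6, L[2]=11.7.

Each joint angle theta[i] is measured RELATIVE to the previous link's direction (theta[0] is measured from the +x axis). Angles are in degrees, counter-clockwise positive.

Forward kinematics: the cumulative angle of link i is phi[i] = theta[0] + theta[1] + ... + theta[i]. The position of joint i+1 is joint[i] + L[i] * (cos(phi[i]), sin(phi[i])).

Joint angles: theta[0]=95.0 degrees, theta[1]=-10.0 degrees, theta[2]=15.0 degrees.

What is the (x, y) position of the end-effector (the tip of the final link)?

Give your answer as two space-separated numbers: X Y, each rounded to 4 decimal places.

joint[0] = (0.0000, 0.0000)  (base)
link 0: phi[0] = 95 = 95 deg
  cos(95 deg) = -0.0872, sin(95 deg) = 0.9962
  joint[1] = (0.0000, 0.0000) + 2.1 * (-0.0872, 0.9962) = (0.0000 + -0.1830, 0.0000 + 2.0920) = (-0.1830, 2.0920)
link 1: phi[1] = 95 + -10 = 85 deg
  cos(85 deg) = 0.0872, sin(85 deg) = 0.9962
  joint[2] = (-0.1830, 2.0920) + 7.6 * (0.0872, 0.9962) = (-0.1830 + 0.6624, 2.0920 + 7.5711) = (0.4794, 9.6631)
link 2: phi[2] = 95 + -10 + 15 = 100 deg
  cos(100 deg) = -0.1736, sin(100 deg) = 0.9848
  joint[3] = (0.4794, 9.6631) + 11.7 * (-0.1736, 0.9848) = (0.4794 + -2.0317, 9.6631 + 11.5223) = (-1.5523, 21.1853)
End effector: (-1.5523, 21.1853)

Answer: -1.5523 21.1853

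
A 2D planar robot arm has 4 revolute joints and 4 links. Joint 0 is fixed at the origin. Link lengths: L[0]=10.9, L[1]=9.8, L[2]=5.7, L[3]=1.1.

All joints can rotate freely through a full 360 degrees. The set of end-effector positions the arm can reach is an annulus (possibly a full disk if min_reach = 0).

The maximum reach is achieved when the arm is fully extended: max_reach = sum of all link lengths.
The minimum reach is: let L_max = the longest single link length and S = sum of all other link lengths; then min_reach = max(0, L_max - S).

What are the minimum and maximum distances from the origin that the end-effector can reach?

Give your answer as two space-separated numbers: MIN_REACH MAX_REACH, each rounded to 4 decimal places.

Answer: 0.0000 27.5000

Derivation:
Link lengths: [10.9, 9.8, 5.7, 1.1]
max_reach = 10.9 + 9.8 + 5.7 + 1.1 = 27.5
L_max = max([10.9, 9.8, 5.7, 1.1]) = 10.9
S (sum of others) = 27.5 - 10.9 = 16.6
min_reach = max(0, 10.9 - 16.6) = max(0, -5.7) = 0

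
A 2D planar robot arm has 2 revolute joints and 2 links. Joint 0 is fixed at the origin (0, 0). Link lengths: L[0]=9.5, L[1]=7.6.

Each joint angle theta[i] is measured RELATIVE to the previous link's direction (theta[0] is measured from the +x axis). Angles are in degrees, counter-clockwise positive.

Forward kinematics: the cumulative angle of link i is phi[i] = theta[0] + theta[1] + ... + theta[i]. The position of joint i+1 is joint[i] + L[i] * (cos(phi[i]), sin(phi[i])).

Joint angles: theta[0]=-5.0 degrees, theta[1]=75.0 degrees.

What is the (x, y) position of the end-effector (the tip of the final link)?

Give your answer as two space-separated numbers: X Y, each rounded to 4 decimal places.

Answer: 12.0632 6.3137

Derivation:
joint[0] = (0.0000, 0.0000)  (base)
link 0: phi[0] = -5 = -5 deg
  cos(-5 deg) = 0.9962, sin(-5 deg) = -0.0872
  joint[1] = (0.0000, 0.0000) + 9.5 * (0.9962, -0.0872) = (0.0000 + 9.4638, 0.0000 + -0.8280) = (9.4638, -0.8280)
link 1: phi[1] = -5 + 75 = 70 deg
  cos(70 deg) = 0.3420, sin(70 deg) = 0.9397
  joint[2] = (9.4638, -0.8280) + 7.6 * (0.3420, 0.9397) = (9.4638 + 2.5994, -0.8280 + 7.1417) = (12.0632, 6.3137)
End effector: (12.0632, 6.3137)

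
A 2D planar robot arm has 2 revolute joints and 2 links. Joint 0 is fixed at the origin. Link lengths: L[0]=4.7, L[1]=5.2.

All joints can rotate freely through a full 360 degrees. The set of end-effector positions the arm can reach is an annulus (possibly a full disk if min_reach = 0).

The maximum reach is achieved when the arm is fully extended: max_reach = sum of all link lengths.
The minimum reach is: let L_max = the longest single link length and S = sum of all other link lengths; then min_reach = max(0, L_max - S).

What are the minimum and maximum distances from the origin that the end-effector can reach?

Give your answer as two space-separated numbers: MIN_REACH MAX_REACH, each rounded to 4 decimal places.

Answer: 0.5000 9.9000

Derivation:
Link lengths: [4.7, 5.2]
max_reach = 4.7 + 5.2 = 9.9
L_max = max([4.7, 5.2]) = 5.2
S (sum of others) = 9.9 - 5.2 = 4.7
min_reach = max(0, 5.2 - 4.7) = max(0, 0.5) = 0.5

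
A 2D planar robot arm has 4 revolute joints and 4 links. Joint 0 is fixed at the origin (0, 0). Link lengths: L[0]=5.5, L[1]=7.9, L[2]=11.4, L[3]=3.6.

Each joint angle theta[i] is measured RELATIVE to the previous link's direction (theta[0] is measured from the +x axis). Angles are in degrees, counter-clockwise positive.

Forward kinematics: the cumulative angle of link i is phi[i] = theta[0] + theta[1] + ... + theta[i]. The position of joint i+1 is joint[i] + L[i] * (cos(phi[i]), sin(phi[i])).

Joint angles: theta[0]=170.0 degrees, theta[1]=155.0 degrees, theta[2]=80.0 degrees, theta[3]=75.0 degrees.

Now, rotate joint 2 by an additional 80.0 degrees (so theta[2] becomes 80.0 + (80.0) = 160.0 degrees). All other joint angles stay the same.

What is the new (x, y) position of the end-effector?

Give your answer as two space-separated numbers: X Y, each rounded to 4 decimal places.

Answer: -8.8668 4.5309

Derivation:
joint[0] = (0.0000, 0.0000)  (base)
link 0: phi[0] = 170 = 170 deg
  cos(170 deg) = -0.9848, sin(170 deg) = 0.1736
  joint[1] = (0.0000, 0.0000) + 5.5 * (-0.9848, 0.1736) = (0.0000 + -5.4164, 0.0000 + 0.9551) = (-5.4164, 0.9551)
link 1: phi[1] = 170 + 155 = 325 deg
  cos(325 deg) = 0.8192, sin(325 deg) = -0.5736
  joint[2] = (-5.4164, 0.9551) + 7.9 * (0.8192, -0.5736) = (-5.4164 + 6.4713, 0.9551 + -4.5313) = (1.0549, -3.5762)
link 2: phi[2] = 170 + 155 + 160 = 485 deg
  cos(485 deg) = -0.5736, sin(485 deg) = 0.8192
  joint[3] = (1.0549, -3.5762) + 11.4 * (-0.5736, 0.8192) = (1.0549 + -6.5388, -3.5762 + 9.3383) = (-5.4839, 5.7621)
link 3: phi[3] = 170 + 155 + 160 + 75 = 560 deg
  cos(560 deg) = -0.9397, sin(560 deg) = -0.3420
  joint[4] = (-5.4839, 5.7621) + 3.6 * (-0.9397, -0.3420) = (-5.4839 + -3.3829, 5.7621 + -1.2313) = (-8.8668, 4.5309)
End effector: (-8.8668, 4.5309)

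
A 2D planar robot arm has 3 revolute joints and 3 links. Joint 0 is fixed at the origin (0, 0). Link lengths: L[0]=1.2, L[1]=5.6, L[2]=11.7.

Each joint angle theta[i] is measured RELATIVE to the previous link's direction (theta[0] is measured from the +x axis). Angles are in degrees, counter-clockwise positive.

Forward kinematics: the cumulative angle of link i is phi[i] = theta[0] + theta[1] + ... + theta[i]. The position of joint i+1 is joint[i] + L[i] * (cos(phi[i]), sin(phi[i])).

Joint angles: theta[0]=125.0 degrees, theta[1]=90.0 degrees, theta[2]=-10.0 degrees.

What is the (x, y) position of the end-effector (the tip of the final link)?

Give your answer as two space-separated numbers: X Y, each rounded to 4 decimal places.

Answer: -15.8793 -7.1737

Derivation:
joint[0] = (0.0000, 0.0000)  (base)
link 0: phi[0] = 125 = 125 deg
  cos(125 deg) = -0.5736, sin(125 deg) = 0.8192
  joint[1] = (0.0000, 0.0000) + 1.2 * (-0.5736, 0.8192) = (0.0000 + -0.6883, 0.0000 + 0.9830) = (-0.6883, 0.9830)
link 1: phi[1] = 125 + 90 = 215 deg
  cos(215 deg) = -0.8192, sin(215 deg) = -0.5736
  joint[2] = (-0.6883, 0.9830) + 5.6 * (-0.8192, -0.5736) = (-0.6883 + -4.5873, 0.9830 + -3.2120) = (-5.2755, -2.2290)
link 2: phi[2] = 125 + 90 + -10 = 205 deg
  cos(205 deg) = -0.9063, sin(205 deg) = -0.4226
  joint[3] = (-5.2755, -2.2290) + 11.7 * (-0.9063, -0.4226) = (-5.2755 + -10.6038, -2.2290 + -4.9446) = (-15.8793, -7.1737)
End effector: (-15.8793, -7.1737)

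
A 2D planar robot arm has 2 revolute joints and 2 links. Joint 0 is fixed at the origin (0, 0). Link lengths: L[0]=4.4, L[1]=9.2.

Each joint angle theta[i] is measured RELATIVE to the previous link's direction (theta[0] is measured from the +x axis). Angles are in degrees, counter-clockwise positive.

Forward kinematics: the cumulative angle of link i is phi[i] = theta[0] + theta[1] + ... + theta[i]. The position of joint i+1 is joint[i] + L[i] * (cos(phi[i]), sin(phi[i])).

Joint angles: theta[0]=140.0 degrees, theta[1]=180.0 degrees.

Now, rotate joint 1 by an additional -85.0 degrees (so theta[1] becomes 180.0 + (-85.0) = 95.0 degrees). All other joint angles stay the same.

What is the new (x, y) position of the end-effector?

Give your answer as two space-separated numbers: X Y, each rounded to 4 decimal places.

joint[0] = (0.0000, 0.0000)  (base)
link 0: phi[0] = 140 = 140 deg
  cos(140 deg) = -0.7660, sin(140 deg) = 0.6428
  joint[1] = (0.0000, 0.0000) + 4.4 * (-0.7660, 0.6428) = (0.0000 + -3.3706, 0.0000 + 2.8283) = (-3.3706, 2.8283)
link 1: phi[1] = 140 + 95 = 235 deg
  cos(235 deg) = -0.5736, sin(235 deg) = -0.8192
  joint[2] = (-3.3706, 2.8283) + 9.2 * (-0.5736, -0.8192) = (-3.3706 + -5.2769, 2.8283 + -7.5362) = (-8.6475, -4.7079)
End effector: (-8.6475, -4.7079)

Answer: -8.6475 -4.7079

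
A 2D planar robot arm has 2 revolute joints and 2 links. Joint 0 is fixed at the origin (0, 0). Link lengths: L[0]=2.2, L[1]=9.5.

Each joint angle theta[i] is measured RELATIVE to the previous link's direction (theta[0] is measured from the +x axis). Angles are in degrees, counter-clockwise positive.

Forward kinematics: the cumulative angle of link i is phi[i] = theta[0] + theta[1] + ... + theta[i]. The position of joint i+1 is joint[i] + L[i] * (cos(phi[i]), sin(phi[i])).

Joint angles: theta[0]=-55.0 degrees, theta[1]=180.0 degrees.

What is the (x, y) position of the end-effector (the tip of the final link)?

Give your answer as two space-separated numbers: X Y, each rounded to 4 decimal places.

Answer: -4.1871 5.9798

Derivation:
joint[0] = (0.0000, 0.0000)  (base)
link 0: phi[0] = -55 = -55 deg
  cos(-55 deg) = 0.5736, sin(-55 deg) = -0.8192
  joint[1] = (0.0000, 0.0000) + 2.2 * (0.5736, -0.8192) = (0.0000 + 1.2619, 0.0000 + -1.8021) = (1.2619, -1.8021)
link 1: phi[1] = -55 + 180 = 125 deg
  cos(125 deg) = -0.5736, sin(125 deg) = 0.8192
  joint[2] = (1.2619, -1.8021) + 9.5 * (-0.5736, 0.8192) = (1.2619 + -5.4490, -1.8021 + 7.7819) = (-4.1871, 5.9798)
End effector: (-4.1871, 5.9798)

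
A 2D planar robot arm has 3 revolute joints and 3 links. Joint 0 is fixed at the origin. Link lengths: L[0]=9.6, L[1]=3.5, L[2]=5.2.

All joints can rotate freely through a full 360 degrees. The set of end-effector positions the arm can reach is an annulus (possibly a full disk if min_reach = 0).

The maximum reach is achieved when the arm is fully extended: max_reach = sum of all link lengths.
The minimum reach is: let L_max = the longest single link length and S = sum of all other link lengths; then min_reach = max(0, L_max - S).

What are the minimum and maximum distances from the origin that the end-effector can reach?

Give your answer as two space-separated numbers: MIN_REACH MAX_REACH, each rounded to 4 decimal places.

Answer: 0.9000 18.3000

Derivation:
Link lengths: [9.6, 3.5, 5.2]
max_reach = 9.6 + 3.5 + 5.2 = 18.3
L_max = max([9.6, 3.5, 5.2]) = 9.6
S (sum of others) = 18.3 - 9.6 = 8.7
min_reach = max(0, 9.6 - 8.7) = max(0, 0.9) = 0.9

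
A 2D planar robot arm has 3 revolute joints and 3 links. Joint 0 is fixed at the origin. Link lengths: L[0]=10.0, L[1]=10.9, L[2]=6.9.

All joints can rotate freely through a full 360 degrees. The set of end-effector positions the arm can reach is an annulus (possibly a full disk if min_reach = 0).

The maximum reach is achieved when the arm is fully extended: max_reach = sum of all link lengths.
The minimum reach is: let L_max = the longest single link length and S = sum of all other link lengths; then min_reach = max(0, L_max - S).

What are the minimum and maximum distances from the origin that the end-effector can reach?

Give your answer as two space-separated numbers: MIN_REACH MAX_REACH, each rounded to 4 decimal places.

Answer: 0.0000 27.8000

Derivation:
Link lengths: [10.0, 10.9, 6.9]
max_reach = 10 + 10.9 + 6.9 = 27.8
L_max = max([10.0, 10.9, 6.9]) = 10.9
S (sum of others) = 27.8 - 10.9 = 16.9
min_reach = max(0, 10.9 - 16.9) = max(0, -6) = 0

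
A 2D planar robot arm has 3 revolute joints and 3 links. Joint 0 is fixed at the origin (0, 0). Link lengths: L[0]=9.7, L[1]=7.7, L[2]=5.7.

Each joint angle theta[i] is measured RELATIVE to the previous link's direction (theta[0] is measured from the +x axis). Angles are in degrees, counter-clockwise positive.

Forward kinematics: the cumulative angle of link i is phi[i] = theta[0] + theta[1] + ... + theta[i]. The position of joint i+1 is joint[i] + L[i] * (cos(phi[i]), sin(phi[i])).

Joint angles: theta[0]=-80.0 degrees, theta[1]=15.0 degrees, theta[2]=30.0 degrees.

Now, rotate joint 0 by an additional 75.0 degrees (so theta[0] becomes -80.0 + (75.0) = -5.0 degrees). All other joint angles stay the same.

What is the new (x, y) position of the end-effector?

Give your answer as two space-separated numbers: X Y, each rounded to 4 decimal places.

Answer: 21.6126 4.1556

Derivation:
joint[0] = (0.0000, 0.0000)  (base)
link 0: phi[0] = -5 = -5 deg
  cos(-5 deg) = 0.9962, sin(-5 deg) = -0.0872
  joint[1] = (0.0000, 0.0000) + 9.7 * (0.9962, -0.0872) = (0.0000 + 9.6631, 0.0000 + -0.8454) = (9.6631, -0.8454)
link 1: phi[1] = -5 + 15 = 10 deg
  cos(10 deg) = 0.9848, sin(10 deg) = 0.1736
  joint[2] = (9.6631, -0.8454) + 7.7 * (0.9848, 0.1736) = (9.6631 + 7.5830, -0.8454 + 1.3371) = (17.2461, 0.4917)
link 2: phi[2] = -5 + 15 + 30 = 40 deg
  cos(40 deg) = 0.7660, sin(40 deg) = 0.6428
  joint[3] = (17.2461, 0.4917) + 5.7 * (0.7660, 0.6428) = (17.2461 + 4.3665, 0.4917 + 3.6639) = (21.6126, 4.1556)
End effector: (21.6126, 4.1556)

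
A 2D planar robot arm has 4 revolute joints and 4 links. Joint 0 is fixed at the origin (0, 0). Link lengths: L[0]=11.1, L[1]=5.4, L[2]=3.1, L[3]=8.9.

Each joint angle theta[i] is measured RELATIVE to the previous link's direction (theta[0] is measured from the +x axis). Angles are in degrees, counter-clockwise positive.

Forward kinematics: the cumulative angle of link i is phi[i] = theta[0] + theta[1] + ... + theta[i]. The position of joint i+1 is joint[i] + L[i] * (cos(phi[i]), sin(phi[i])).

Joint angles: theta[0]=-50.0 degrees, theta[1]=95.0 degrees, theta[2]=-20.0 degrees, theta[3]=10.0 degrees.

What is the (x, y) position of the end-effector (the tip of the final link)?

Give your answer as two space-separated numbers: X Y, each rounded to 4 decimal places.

joint[0] = (0.0000, 0.0000)  (base)
link 0: phi[0] = -50 = -50 deg
  cos(-50 deg) = 0.6428, sin(-50 deg) = -0.7660
  joint[1] = (0.0000, 0.0000) + 11.1 * (0.6428, -0.7660) = (0.0000 + 7.1349, 0.0000 + -8.5031) = (7.1349, -8.5031)
link 1: phi[1] = -50 + 95 = 45 deg
  cos(45 deg) = 0.7071, sin(45 deg) = 0.7071
  joint[2] = (7.1349, -8.5031) + 5.4 * (0.7071, 0.7071) = (7.1349 + 3.8184, -8.5031 + 3.8184) = (10.9533, -4.6847)
link 2: phi[2] = -50 + 95 + -20 = 25 deg
  cos(25 deg) = 0.9063, sin(25 deg) = 0.4226
  joint[3] = (10.9533, -4.6847) + 3.1 * (0.9063, 0.4226) = (10.9533 + 2.8096, -4.6847 + 1.3101) = (13.7629, -3.3746)
link 3: phi[3] = -50 + 95 + -20 + 10 = 35 deg
  cos(35 deg) = 0.8192, sin(35 deg) = 0.5736
  joint[4] = (13.7629, -3.3746) + 8.9 * (0.8192, 0.5736) = (13.7629 + 7.2905, -3.3746 + 5.1048) = (21.0533, 1.7302)
End effector: (21.0533, 1.7302)

Answer: 21.0533 1.7302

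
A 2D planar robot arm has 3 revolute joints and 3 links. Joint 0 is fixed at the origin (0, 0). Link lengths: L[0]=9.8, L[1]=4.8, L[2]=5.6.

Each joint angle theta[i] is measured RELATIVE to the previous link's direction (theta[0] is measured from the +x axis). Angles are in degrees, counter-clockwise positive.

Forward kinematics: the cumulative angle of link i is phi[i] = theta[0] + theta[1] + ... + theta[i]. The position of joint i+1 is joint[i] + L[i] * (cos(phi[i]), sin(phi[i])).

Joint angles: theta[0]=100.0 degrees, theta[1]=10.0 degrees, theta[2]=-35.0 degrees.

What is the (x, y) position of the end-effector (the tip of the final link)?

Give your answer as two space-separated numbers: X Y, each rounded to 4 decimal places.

joint[0] = (0.0000, 0.0000)  (base)
link 0: phi[0] = 100 = 100 deg
  cos(100 deg) = -0.1736, sin(100 deg) = 0.9848
  joint[1] = (0.0000, 0.0000) + 9.8 * (-0.1736, 0.9848) = (0.0000 + -1.7018, 0.0000 + 9.6511) = (-1.7018, 9.6511)
link 1: phi[1] = 100 + 10 = 110 deg
  cos(110 deg) = -0.3420, sin(110 deg) = 0.9397
  joint[2] = (-1.7018, 9.6511) + 4.8 * (-0.3420, 0.9397) = (-1.7018 + -1.6417, 9.6511 + 4.5105) = (-3.3434, 14.1616)
link 2: phi[2] = 100 + 10 + -35 = 75 deg
  cos(75 deg) = 0.2588, sin(75 deg) = 0.9659
  joint[3] = (-3.3434, 14.1616) + 5.6 * (0.2588, 0.9659) = (-3.3434 + 1.4494, 14.1616 + 5.4092) = (-1.8941, 19.5708)
End effector: (-1.8941, 19.5708)

Answer: -1.8941 19.5708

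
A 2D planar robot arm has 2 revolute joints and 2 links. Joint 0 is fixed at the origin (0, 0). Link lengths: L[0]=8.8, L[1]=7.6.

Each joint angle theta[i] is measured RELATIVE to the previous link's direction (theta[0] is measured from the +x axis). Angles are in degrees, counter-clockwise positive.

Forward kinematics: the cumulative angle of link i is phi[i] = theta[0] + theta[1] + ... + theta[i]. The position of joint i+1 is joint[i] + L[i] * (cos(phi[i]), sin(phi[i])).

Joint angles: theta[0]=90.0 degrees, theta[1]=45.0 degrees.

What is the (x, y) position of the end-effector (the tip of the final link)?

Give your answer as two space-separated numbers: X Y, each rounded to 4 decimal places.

joint[0] = (0.0000, 0.0000)  (base)
link 0: phi[0] = 90 = 90 deg
  cos(90 deg) = 0.0000, sin(90 deg) = 1.0000
  joint[1] = (0.0000, 0.0000) + 8.8 * (0.0000, 1.0000) = (0.0000 + 0.0000, 0.0000 + 8.8000) = (0.0000, 8.8000)
link 1: phi[1] = 90 + 45 = 135 deg
  cos(135 deg) = -0.7071, sin(135 deg) = 0.7071
  joint[2] = (0.0000, 8.8000) + 7.6 * (-0.7071, 0.7071) = (0.0000 + -5.3740, 8.8000 + 5.3740) = (-5.3740, 14.1740)
End effector: (-5.3740, 14.1740)

Answer: -5.3740 14.1740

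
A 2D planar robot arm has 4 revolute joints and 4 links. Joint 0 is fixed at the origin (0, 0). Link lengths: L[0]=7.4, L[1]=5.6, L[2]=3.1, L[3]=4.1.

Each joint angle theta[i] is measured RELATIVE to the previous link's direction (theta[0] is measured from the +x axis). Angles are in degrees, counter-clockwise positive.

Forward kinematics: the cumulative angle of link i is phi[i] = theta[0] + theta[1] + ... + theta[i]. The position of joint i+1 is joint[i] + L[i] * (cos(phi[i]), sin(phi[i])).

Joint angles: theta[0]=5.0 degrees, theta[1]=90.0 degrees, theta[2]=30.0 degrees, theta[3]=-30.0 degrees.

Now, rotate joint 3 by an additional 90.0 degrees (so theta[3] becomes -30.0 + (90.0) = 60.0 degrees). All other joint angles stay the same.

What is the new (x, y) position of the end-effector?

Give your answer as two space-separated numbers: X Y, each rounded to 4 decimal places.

joint[0] = (0.0000, 0.0000)  (base)
link 0: phi[0] = 5 = 5 deg
  cos(5 deg) = 0.9962, sin(5 deg) = 0.0872
  joint[1] = (0.0000, 0.0000) + 7.4 * (0.9962, 0.0872) = (0.0000 + 7.3718, 0.0000 + 0.6450) = (7.3718, 0.6450)
link 1: phi[1] = 5 + 90 = 95 deg
  cos(95 deg) = -0.0872, sin(95 deg) = 0.9962
  joint[2] = (7.3718, 0.6450) + 5.6 * (-0.0872, 0.9962) = (7.3718 + -0.4881, 0.6450 + 5.5787) = (6.8838, 6.2236)
link 2: phi[2] = 5 + 90 + 30 = 125 deg
  cos(125 deg) = -0.5736, sin(125 deg) = 0.8192
  joint[3] = (6.8838, 6.2236) + 3.1 * (-0.5736, 0.8192) = (6.8838 + -1.7781, 6.2236 + 2.5394) = (5.1057, 8.7630)
link 3: phi[3] = 5 + 90 + 30 + 60 = 185 deg
  cos(185 deg) = -0.9962, sin(185 deg) = -0.0872
  joint[4] = (5.1057, 8.7630) + 4.1 * (-0.9962, -0.0872) = (5.1057 + -4.0844, 8.7630 + -0.3573) = (1.0213, 8.4057)
End effector: (1.0213, 8.4057)

Answer: 1.0213 8.4057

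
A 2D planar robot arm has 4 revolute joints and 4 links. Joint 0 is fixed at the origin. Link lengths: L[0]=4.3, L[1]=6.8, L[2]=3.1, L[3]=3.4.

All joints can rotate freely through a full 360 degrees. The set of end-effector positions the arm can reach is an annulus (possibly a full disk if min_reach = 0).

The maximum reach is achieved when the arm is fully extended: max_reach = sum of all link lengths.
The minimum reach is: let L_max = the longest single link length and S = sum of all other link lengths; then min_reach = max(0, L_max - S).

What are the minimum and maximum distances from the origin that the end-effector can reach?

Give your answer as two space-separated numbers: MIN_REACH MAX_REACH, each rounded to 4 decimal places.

Answer: 0.0000 17.6000

Derivation:
Link lengths: [4.3, 6.8, 3.1, 3.4]
max_reach = 4.3 + 6.8 + 3.1 + 3.4 = 17.6
L_max = max([4.3, 6.8, 3.1, 3.4]) = 6.8
S (sum of others) = 17.6 - 6.8 = 10.8
min_reach = max(0, 6.8 - 10.8) = max(0, -4) = 0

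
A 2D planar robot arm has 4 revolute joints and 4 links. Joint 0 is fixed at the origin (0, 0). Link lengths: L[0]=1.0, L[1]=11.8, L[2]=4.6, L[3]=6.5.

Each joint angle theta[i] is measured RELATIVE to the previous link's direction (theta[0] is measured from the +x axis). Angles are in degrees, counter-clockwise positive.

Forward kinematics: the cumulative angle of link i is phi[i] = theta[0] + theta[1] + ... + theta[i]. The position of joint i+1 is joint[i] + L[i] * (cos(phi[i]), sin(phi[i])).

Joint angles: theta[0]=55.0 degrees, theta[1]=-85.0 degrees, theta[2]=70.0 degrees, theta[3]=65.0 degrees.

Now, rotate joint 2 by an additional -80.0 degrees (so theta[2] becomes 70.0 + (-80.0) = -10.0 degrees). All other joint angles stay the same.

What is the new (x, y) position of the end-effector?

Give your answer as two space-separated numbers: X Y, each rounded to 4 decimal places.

joint[0] = (0.0000, 0.0000)  (base)
link 0: phi[0] = 55 = 55 deg
  cos(55 deg) = 0.5736, sin(55 deg) = 0.8192
  joint[1] = (0.0000, 0.0000) + 1 * (0.5736, 0.8192) = (0.0000 + 0.5736, 0.0000 + 0.8192) = (0.5736, 0.8192)
link 1: phi[1] = 55 + -85 = -30 deg
  cos(-30 deg) = 0.8660, sin(-30 deg) = -0.5000
  joint[2] = (0.5736, 0.8192) + 11.8 * (0.8660, -0.5000) = (0.5736 + 10.2191, 0.8192 + -5.9000) = (10.7927, -5.0808)
link 2: phi[2] = 55 + -85 + -10 = -40 deg
  cos(-40 deg) = 0.7660, sin(-40 deg) = -0.6428
  joint[3] = (10.7927, -5.0808) + 4.6 * (0.7660, -0.6428) = (10.7927 + 3.5238, -5.0808 + -2.9568) = (14.3165, -8.0377)
link 3: phi[3] = 55 + -85 + -10 + 65 = 25 deg
  cos(25 deg) = 0.9063, sin(25 deg) = 0.4226
  joint[4] = (14.3165, -8.0377) + 6.5 * (0.9063, 0.4226) = (14.3165 + 5.8910, -8.0377 + 2.7470) = (20.2075, -5.2907)
End effector: (20.2075, -5.2907)

Answer: 20.2075 -5.2907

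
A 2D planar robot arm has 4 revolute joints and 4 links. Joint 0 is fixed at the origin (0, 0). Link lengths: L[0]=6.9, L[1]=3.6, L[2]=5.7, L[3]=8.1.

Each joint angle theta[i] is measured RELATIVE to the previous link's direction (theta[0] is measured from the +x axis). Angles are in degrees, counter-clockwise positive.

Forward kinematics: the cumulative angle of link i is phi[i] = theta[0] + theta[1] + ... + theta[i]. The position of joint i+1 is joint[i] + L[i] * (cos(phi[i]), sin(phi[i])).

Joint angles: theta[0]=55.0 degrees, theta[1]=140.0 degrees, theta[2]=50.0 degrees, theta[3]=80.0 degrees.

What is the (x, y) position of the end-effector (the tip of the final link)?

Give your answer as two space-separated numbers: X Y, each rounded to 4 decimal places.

Answer: 4.7066 -5.0915

Derivation:
joint[0] = (0.0000, 0.0000)  (base)
link 0: phi[0] = 55 = 55 deg
  cos(55 deg) = 0.5736, sin(55 deg) = 0.8192
  joint[1] = (0.0000, 0.0000) + 6.9 * (0.5736, 0.8192) = (0.0000 + 3.9577, 0.0000 + 5.6521) = (3.9577, 5.6521)
link 1: phi[1] = 55 + 140 = 195 deg
  cos(195 deg) = -0.9659, sin(195 deg) = -0.2588
  joint[2] = (3.9577, 5.6521) + 3.6 * (-0.9659, -0.2588) = (3.9577 + -3.4773, 5.6521 + -0.9317) = (0.4803, 4.7204)
link 2: phi[2] = 55 + 140 + 50 = 245 deg
  cos(245 deg) = -0.4226, sin(245 deg) = -0.9063
  joint[3] = (0.4803, 4.7204) + 5.7 * (-0.4226, -0.9063) = (0.4803 + -2.4089, 4.7204 + -5.1660) = (-1.9286, -0.4456)
link 3: phi[3] = 55 + 140 + 50 + 80 = 325 deg
  cos(325 deg) = 0.8192, sin(325 deg) = -0.5736
  joint[4] = (-1.9286, -0.4456) + 8.1 * (0.8192, -0.5736) = (-1.9286 + 6.6351, -0.4456 + -4.6460) = (4.7066, -5.0915)
End effector: (4.7066, -5.0915)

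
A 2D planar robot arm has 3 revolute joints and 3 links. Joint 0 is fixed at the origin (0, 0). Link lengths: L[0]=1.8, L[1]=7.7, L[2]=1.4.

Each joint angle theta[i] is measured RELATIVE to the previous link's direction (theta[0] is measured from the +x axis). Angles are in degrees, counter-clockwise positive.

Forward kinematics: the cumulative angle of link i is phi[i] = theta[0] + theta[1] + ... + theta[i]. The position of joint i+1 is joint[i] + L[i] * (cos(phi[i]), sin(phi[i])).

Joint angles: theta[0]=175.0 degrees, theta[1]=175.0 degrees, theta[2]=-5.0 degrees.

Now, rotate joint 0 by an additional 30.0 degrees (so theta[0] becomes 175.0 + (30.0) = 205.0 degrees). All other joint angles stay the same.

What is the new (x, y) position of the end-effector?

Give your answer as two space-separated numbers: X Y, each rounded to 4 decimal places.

Answer: 6.9566 2.2352

Derivation:
joint[0] = (0.0000, 0.0000)  (base)
link 0: phi[0] = 205 = 205 deg
  cos(205 deg) = -0.9063, sin(205 deg) = -0.4226
  joint[1] = (0.0000, 0.0000) + 1.8 * (-0.9063, -0.4226) = (0.0000 + -1.6314, 0.0000 + -0.7607) = (-1.6314, -0.7607)
link 1: phi[1] = 205 + 175 = 380 deg
  cos(380 deg) = 0.9397, sin(380 deg) = 0.3420
  joint[2] = (-1.6314, -0.7607) + 7.7 * (0.9397, 0.3420) = (-1.6314 + 7.2356, -0.7607 + 2.6336) = (5.6043, 1.8728)
link 2: phi[2] = 205 + 175 + -5 = 375 deg
  cos(375 deg) = 0.9659, sin(375 deg) = 0.2588
  joint[3] = (5.6043, 1.8728) + 1.4 * (0.9659, 0.2588) = (5.6043 + 1.3523, 1.8728 + 0.3623) = (6.9566, 2.2352)
End effector: (6.9566, 2.2352)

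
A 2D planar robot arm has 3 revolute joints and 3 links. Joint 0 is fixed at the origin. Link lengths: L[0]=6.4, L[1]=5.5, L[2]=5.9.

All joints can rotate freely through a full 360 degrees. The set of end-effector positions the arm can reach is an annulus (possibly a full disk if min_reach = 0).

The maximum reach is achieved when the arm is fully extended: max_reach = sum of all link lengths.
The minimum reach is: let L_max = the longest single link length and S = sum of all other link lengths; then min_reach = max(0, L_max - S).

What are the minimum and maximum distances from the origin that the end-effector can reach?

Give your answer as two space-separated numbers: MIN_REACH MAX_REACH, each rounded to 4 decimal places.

Answer: 0.0000 17.8000

Derivation:
Link lengths: [6.4, 5.5, 5.9]
max_reach = 6.4 + 5.5 + 5.9 = 17.8
L_max = max([6.4, 5.5, 5.9]) = 6.4
S (sum of others) = 17.8 - 6.4 = 11.4
min_reach = max(0, 6.4 - 11.4) = max(0, -5) = 0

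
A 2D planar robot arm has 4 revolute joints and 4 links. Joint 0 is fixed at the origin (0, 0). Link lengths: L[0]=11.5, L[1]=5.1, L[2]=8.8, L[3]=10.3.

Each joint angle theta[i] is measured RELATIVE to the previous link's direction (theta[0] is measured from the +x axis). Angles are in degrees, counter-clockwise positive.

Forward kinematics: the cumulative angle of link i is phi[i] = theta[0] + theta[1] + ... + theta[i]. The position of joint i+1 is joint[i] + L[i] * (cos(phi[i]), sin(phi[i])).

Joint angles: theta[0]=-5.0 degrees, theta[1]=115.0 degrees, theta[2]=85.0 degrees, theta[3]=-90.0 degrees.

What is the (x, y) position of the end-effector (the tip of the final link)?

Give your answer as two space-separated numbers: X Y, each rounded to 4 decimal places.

joint[0] = (0.0000, 0.0000)  (base)
link 0: phi[0] = -5 = -5 deg
  cos(-5 deg) = 0.9962, sin(-5 deg) = -0.0872
  joint[1] = (0.0000, 0.0000) + 11.5 * (0.9962, -0.0872) = (0.0000 + 11.4562, 0.0000 + -1.0023) = (11.4562, -1.0023)
link 1: phi[1] = -5 + 115 = 110 deg
  cos(110 deg) = -0.3420, sin(110 deg) = 0.9397
  joint[2] = (11.4562, -1.0023) + 5.1 * (-0.3420, 0.9397) = (11.4562 + -1.7443, -1.0023 + 4.7924) = (9.7119, 3.7901)
link 2: phi[2] = -5 + 115 + 85 = 195 deg
  cos(195 deg) = -0.9659, sin(195 deg) = -0.2588
  joint[3] = (9.7119, 3.7901) + 8.8 * (-0.9659, -0.2588) = (9.7119 + -8.5001, 3.7901 + -2.2776) = (1.2118, 1.5125)
link 3: phi[3] = -5 + 115 + 85 + -90 = 105 deg
  cos(105 deg) = -0.2588, sin(105 deg) = 0.9659
  joint[4] = (1.2118, 1.5125) + 10.3 * (-0.2588, 0.9659) = (1.2118 + -2.6658, 1.5125 + 9.9490) = (-1.4540, 11.4616)
End effector: (-1.4540, 11.4616)

Answer: -1.4540 11.4616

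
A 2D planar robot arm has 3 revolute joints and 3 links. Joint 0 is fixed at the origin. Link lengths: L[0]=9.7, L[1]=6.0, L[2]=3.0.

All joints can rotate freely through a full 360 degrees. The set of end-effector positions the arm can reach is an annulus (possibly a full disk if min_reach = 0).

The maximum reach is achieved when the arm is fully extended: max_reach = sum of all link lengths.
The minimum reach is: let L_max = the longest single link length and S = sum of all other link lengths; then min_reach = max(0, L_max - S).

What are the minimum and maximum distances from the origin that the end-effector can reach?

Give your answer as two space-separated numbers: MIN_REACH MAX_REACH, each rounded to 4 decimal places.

Answer: 0.7000 18.7000

Derivation:
Link lengths: [9.7, 6.0, 3.0]
max_reach = 9.7 + 6 + 3 = 18.7
L_max = max([9.7, 6.0, 3.0]) = 9.7
S (sum of others) = 18.7 - 9.7 = 9
min_reach = max(0, 9.7 - 9) = max(0, 0.7) = 0.7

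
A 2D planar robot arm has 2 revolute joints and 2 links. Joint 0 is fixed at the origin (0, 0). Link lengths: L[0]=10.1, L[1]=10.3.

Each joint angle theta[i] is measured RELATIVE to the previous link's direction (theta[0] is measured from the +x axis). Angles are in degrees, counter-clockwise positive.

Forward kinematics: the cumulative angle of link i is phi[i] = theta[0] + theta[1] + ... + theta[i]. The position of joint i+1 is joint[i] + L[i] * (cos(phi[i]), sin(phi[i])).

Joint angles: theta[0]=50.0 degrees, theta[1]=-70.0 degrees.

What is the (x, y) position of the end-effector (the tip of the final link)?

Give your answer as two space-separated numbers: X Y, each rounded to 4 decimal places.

Answer: 16.1710 4.2142

Derivation:
joint[0] = (0.0000, 0.0000)  (base)
link 0: phi[0] = 50 = 50 deg
  cos(50 deg) = 0.6428, sin(50 deg) = 0.7660
  joint[1] = (0.0000, 0.0000) + 10.1 * (0.6428, 0.7660) = (0.0000 + 6.4922, 0.0000 + 7.7370) = (6.4922, 7.7370)
link 1: phi[1] = 50 + -70 = -20 deg
  cos(-20 deg) = 0.9397, sin(-20 deg) = -0.3420
  joint[2] = (6.4922, 7.7370) + 10.3 * (0.9397, -0.3420) = (6.4922 + 9.6788, 7.7370 + -3.5228) = (16.1710, 4.2142)
End effector: (16.1710, 4.2142)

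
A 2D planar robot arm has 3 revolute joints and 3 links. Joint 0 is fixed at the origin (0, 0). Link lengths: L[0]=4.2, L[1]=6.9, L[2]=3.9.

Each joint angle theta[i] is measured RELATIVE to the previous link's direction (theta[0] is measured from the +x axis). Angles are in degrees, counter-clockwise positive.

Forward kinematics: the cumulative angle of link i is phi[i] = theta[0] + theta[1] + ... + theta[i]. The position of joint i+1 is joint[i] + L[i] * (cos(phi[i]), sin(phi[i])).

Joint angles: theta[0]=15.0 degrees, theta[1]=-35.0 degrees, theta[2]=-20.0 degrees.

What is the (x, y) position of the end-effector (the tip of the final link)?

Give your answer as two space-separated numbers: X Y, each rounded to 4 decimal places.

joint[0] = (0.0000, 0.0000)  (base)
link 0: phi[0] = 15 = 15 deg
  cos(15 deg) = 0.9659, sin(15 deg) = 0.2588
  joint[1] = (0.0000, 0.0000) + 4.2 * (0.9659, 0.2588) = (0.0000 + 4.0569, 0.0000 + 1.0870) = (4.0569, 1.0870)
link 1: phi[1] = 15 + -35 = -20 deg
  cos(-20 deg) = 0.9397, sin(-20 deg) = -0.3420
  joint[2] = (4.0569, 1.0870) + 6.9 * (0.9397, -0.3420) = (4.0569 + 6.4839, 1.0870 + -2.3599) = (10.5408, -1.2729)
link 2: phi[2] = 15 + -35 + -20 = -40 deg
  cos(-40 deg) = 0.7660, sin(-40 deg) = -0.6428
  joint[3] = (10.5408, -1.2729) + 3.9 * (0.7660, -0.6428) = (10.5408 + 2.9876, -1.2729 + -2.5069) = (13.5283, -3.7798)
End effector: (13.5283, -3.7798)

Answer: 13.5283 -3.7798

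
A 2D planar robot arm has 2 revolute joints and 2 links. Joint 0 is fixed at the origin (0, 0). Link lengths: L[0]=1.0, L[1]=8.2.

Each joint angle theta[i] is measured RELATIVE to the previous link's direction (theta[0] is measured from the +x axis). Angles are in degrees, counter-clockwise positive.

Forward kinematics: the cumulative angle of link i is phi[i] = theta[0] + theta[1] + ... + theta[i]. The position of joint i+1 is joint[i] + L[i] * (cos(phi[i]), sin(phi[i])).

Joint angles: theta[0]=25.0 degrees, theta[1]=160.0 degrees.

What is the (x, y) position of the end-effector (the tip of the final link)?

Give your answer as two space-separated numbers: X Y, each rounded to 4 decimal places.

Answer: -7.2625 -0.2921

Derivation:
joint[0] = (0.0000, 0.0000)  (base)
link 0: phi[0] = 25 = 25 deg
  cos(25 deg) = 0.9063, sin(25 deg) = 0.4226
  joint[1] = (0.0000, 0.0000) + 1 * (0.9063, 0.4226) = (0.0000 + 0.9063, 0.0000 + 0.4226) = (0.9063, 0.4226)
link 1: phi[1] = 25 + 160 = 185 deg
  cos(185 deg) = -0.9962, sin(185 deg) = -0.0872
  joint[2] = (0.9063, 0.4226) + 8.2 * (-0.9962, -0.0872) = (0.9063 + -8.1688, 0.4226 + -0.7147) = (-7.2625, -0.2921)
End effector: (-7.2625, -0.2921)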